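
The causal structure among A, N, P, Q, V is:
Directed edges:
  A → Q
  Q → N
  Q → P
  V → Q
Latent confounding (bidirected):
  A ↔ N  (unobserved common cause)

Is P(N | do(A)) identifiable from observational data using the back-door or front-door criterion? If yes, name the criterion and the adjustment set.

P(N|do(A)): frontdoor, adjust for {Q}.

desc(A)\{A}={N,P,Q}; candidates ⊆ {V}.
A↔N: latent back-door arc(s) into A.
size 0: {}; under {} A still reaches {N} ∋ N.
size 1: {V}; under {V} A still reaches {N} ∋ N.
A↔N cannot be blocked by any observed set — no back-door set.
{Q}: (i) intercepts every directed A→N path; (ii) no back-door A→{Q}; (iii) {A} blocks every back-door {Q}→N. Front-door holds.
P(N|do(A)) = Σ_{Q} P(Q|A) Σ_{A'} P(N|Q,A')P(A').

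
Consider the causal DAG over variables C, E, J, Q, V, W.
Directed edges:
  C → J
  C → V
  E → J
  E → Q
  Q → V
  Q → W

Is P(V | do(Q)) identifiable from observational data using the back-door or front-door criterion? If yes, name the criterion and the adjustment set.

desc(Q)\{Q}={V,W}; candidates ⊆ {C,E,J}.
∅: Q⊥V given ∅ in G with Q→· removed — back-door holds.
P(V|do(Q)) = P(V|Q) — no adjustment needed.

P(V|do(Q)): backdoor, adjust for ∅.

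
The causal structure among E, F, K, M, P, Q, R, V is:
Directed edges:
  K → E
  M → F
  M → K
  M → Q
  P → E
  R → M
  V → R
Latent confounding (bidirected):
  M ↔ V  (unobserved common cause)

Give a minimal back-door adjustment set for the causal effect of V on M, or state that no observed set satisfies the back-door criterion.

V→M: no observed back-door set.

desc(V)\{V}={E,F,K,M,Q,R}; candidates ⊆ {P}.
V↔M: latent back-door arc(s) into V.
size 0: {}; under {} V still reaches {E,F,K,M,Q} ∋ M.
size 1: {P}; under {P} V still reaches {E,F,K,M,Q} ∋ M.
V↔M cannot be blocked by any observed set — no back-door set.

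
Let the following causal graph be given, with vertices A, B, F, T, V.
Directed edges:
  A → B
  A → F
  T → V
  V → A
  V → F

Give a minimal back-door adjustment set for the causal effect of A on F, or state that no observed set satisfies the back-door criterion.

desc(A)\{A}={B,F}; candidates ⊆ {T,V}.
size 0: {}; under {} A still reaches {F,T,V} ∋ F.
{V}: A⊥F given {V} in G with A→· removed — back-door holds.

A→F: minimal back-door set {V}.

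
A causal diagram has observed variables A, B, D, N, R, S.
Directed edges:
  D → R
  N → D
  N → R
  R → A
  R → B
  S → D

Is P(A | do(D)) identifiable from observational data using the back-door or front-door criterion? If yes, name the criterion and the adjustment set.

P(A|do(D)): backdoor, adjust for {N}.

desc(D)\{D}={A,B,R}; candidates ⊆ {N,S}.
size 0: {}; under {} D still reaches {A,B,N,R,S} ∋ A.
{N}: D⊥A given {N} in G with D→· removed — back-door holds.
P(A|do(D)) = Σ_{N} P(A|D,N)·P(N).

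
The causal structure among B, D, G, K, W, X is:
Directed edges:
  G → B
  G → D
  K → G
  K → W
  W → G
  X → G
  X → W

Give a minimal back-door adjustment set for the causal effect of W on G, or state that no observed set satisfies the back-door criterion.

W→G: minimal back-door set {K, X}.

desc(W)\{W}={B,D,G}; candidates ⊆ {K,X}.
size 0: {}; under {} W still reaches {B,D,G,K,X} ∋ G.
size 1: {K}, {X}; under {K} W still reaches {B,D,G,X} ∋ G.
{K,X}: W⊥G given {K,X} in G with W→· removed — back-door holds.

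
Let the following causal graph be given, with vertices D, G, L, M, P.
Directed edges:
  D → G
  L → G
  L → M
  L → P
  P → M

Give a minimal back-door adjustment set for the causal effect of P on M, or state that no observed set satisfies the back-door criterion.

desc(P)\{P}={M}; candidates ⊆ {D,G,L}.
size 0: {}; under {} P still reaches {G,L,M} ∋ M.
{L}: P⊥M given {L} in G with P→· removed — back-door holds.

P→M: minimal back-door set {L}.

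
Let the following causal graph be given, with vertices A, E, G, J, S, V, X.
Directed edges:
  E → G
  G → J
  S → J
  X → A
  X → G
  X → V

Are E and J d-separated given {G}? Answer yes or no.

Yes — E ⊥ J | {G}.

Bayes-Ball from E | {G} reaches {A,V,X}.
J ∉ reach(E|{G}) ⇒ E ⊥ J | {G}.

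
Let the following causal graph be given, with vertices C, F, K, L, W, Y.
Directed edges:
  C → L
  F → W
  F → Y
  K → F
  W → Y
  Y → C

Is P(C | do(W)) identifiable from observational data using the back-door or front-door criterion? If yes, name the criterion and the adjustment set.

P(C|do(W)): backdoor, adjust for {F}.

desc(W)\{W}={C,L,Y}; candidates ⊆ {F,K}.
size 0: {}; under {} W still reaches {C,F,K,L,Y} ∋ C.
{F}: W⊥C given {F} in G with W→· removed — back-door holds.
P(C|do(W)) = Σ_{F} P(C|W,F)·P(F).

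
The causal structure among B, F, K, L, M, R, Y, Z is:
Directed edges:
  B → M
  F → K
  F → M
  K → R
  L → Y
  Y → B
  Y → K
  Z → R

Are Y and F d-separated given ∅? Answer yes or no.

Yes — Y ⊥ F | ∅.

Bayes-Ball from Y | ∅ reaches {B,K,L,M,R}.
F ∉ reach(Y|∅) ⇒ Y ⊥ F | ∅.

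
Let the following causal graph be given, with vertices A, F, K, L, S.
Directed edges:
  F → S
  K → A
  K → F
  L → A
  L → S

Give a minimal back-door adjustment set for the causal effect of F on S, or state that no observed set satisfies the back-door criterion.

desc(F)\{F}={S}; candidates ⊆ {A,K,L}.
∅: F⊥S given ∅ in G with F→· removed — back-door holds.

F→S: minimal back-door set ∅.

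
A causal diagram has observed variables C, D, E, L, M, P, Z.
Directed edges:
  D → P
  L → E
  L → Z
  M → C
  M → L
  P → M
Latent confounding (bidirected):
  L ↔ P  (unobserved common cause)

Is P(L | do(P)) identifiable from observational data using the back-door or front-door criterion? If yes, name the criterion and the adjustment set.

desc(P)\{P}={C,E,L,M,Z}; candidates ⊆ {D}.
P↔L: latent back-door arc(s) into P.
size 0: {}; under {} P still reaches {D,E,L,Z} ∋ L.
size 1: {D}; under {D} P still reaches {E,L,Z} ∋ L.
P↔L cannot be blocked by any observed set — no back-door set.
{M}: (i) intercepts every directed P→L path; (ii) no back-door P→{M}; (iii) {P} blocks every back-door {M}→L. Front-door holds.
P(L|do(P)) = Σ_{M} P(M|P) Σ_{P'} P(L|M,P')P(P').

P(L|do(P)): frontdoor, adjust for {M}.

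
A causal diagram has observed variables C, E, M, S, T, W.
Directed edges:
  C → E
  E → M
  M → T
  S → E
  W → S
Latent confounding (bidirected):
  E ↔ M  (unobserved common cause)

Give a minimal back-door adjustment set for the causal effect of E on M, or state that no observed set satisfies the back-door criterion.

desc(E)\{E}={M,T}; candidates ⊆ {C,S,W}.
E↔M: latent back-door arc(s) into E.
size 0: {}; under {} E still reaches {C,M,S,T,W} ∋ M.
size 1: {C}, {S}, {W}; under {C} E still reaches {M,S,T,W} ∋ M.
size 2: {C,S}, {C,W}, {S,W}; under {C,S} E still reaches {M,T} ∋ M.
E↔M cannot be blocked by any observed set — no back-door set.

E→M: no observed back-door set.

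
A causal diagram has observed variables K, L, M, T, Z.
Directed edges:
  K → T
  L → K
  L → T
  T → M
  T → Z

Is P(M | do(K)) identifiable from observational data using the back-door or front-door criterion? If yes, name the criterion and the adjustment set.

P(M|do(K)): backdoor, adjust for {L}.

desc(K)\{K}={M,T,Z}; candidates ⊆ {L}.
size 0: {}; under {} K still reaches {L,M,T,Z} ∋ M.
{L}: K⊥M given {L} in G with K→· removed — back-door holds.
P(M|do(K)) = Σ_{L} P(M|K,L)·P(L).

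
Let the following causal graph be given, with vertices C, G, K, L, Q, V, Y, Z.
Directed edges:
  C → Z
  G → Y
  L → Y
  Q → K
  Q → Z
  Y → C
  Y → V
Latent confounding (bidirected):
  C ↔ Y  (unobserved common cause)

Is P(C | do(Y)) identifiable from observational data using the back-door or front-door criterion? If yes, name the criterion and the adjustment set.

P(C|do(Y)): not identifiable (no BD/FD set).

desc(Y)\{Y}={C,V,Z}; candidates ⊆ {G,K,L,Q}.
Y↔C: latent back-door arc(s) into Y.
size 0: {}; under {} Y still reaches {C,G,L,Z} ∋ C.
size 1: {G}, {K}, {L} …(+1); under {G} Y still reaches {C,L,Z} ∋ C.
size 2: {G,K}, {G,L}, {G,Q} …(+3); under {G,K} Y still reaches {C,L,Z} ∋ C.
Y↔C cannot be blocked by any observed set — no back-door set.
No mediator lies on a directed Y→…→C path.
Neither criterion identifies P(C|do(Y)) in this graph.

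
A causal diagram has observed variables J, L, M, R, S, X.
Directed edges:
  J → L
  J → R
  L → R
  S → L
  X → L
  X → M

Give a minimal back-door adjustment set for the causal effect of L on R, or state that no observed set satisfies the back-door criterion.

L→R: minimal back-door set {J}.

desc(L)\{L}={R}; candidates ⊆ {J,M,S,X}.
size 0: {}; under {} L still reaches {J,M,R,S,X} ∋ R.
{J}: L⊥R given {J} in G with L→· removed — back-door holds.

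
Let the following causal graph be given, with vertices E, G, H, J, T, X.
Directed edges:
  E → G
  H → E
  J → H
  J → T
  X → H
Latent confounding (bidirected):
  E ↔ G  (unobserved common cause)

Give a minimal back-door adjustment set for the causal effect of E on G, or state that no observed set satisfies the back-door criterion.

E→G: no observed back-door set.

desc(E)\{E}={G}; candidates ⊆ {H,J,T,X}.
E↔G: latent back-door arc(s) into E.
size 0: {}; under {} E still reaches {G,H,J,T,X} ∋ G.
size 1: {H}, {J}, {T} …(+1); under {H} E still reaches {G} ∋ G.
size 2: {H,J}, {H,T}, {H,X} …(+3); under {H,J} E still reaches {G} ∋ G.
E↔G cannot be blocked by any observed set — no back-door set.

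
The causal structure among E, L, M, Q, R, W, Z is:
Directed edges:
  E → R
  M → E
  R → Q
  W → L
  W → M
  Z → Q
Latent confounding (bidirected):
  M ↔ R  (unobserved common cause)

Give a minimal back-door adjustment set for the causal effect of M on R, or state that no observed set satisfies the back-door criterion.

M→R: no observed back-door set.

desc(M)\{M}={E,Q,R}; candidates ⊆ {L,W,Z}.
M↔R: latent back-door arc(s) into M.
size 0: {}; under {} M still reaches {L,Q,R,W} ∋ R.
size 1: {L}, {W}, {Z}; under {L} M still reaches {Q,R,W} ∋ R.
size 2: {L,W}, {L,Z}, {W,Z}; under {L,W} M still reaches {Q,R} ∋ R.
M↔R cannot be blocked by any observed set — no back-door set.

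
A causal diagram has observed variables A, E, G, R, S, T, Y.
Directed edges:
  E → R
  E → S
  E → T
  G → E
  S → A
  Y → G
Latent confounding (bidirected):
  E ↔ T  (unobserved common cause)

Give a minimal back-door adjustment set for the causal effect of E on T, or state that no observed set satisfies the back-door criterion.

desc(E)\{E}={A,R,S,T}; candidates ⊆ {G,Y}.
E↔T: latent back-door arc(s) into E.
size 0: {}; under {} E still reaches {G,T,Y} ∋ T.
size 1: {G}, {Y}; under {G} E still reaches {T} ∋ T.
size 2: {G,Y}; under {G,Y} E still reaches {T} ∋ T.
E↔T cannot be blocked by any observed set — no back-door set.

E→T: no observed back-door set.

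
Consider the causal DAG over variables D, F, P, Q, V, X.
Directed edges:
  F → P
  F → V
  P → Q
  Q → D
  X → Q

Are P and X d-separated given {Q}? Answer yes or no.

Bayes-Ball from P | {Q} reaches {F,V,X}.
X ∈ reach(P|{Q}) ⇒ P ⊥̸ X | {Q}.

No — P and X are d-connected given {Q}.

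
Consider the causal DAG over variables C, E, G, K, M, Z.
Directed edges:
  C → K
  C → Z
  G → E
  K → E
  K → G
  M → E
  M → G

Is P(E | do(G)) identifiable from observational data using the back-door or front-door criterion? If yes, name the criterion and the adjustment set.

desc(G)\{G}={E}; candidates ⊆ {C,K,M,Z}.
size 0: {}; under {} G still reaches {C,E,K,M,Z} ∋ E.
size 1: {C}, {K}, {M} …(+1); under {C} G still reaches {E,K,M} ∋ E.
{K,M}: G⊥E given {K,M} in G with G→· removed — back-door holds.
P(E|do(G)) = Σ_{K,M} P(E|G,K,M)·P(K,M).

P(E|do(G)): backdoor, adjust for {K, M}.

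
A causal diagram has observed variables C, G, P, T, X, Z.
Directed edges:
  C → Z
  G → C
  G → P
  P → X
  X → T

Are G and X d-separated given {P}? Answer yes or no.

Yes — G ⊥ X | {P}.

Bayes-Ball from G | {P} reaches {C,Z}.
X ∉ reach(G|{P}) ⇒ G ⊥ X | {P}.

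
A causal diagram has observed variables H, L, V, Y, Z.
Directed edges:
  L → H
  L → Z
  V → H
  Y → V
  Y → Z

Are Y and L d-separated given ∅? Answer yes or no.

Yes — Y ⊥ L | ∅.

Bayes-Ball from Y | ∅ reaches {H,V,Z}.
L ∉ reach(Y|∅) ⇒ Y ⊥ L | ∅.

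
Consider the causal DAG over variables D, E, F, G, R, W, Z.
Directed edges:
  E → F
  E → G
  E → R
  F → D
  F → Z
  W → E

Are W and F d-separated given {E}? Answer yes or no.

Yes — W ⊥ F | {E}.

Bayes-Ball from W | {E} reaches ∅.
F ∉ reach(W|{E}) ⇒ W ⊥ F | {E}.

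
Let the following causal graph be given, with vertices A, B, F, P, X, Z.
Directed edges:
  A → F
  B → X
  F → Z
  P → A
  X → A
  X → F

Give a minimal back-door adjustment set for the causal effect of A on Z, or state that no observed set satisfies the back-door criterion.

desc(A)\{A}={F,Z}; candidates ⊆ {B,P,X}.
size 0: {}; under {} A still reaches {B,F,P,X,Z} ∋ Z.
{X}: A⊥Z given {X} in G with A→· removed — back-door holds.

A→Z: minimal back-door set {X}.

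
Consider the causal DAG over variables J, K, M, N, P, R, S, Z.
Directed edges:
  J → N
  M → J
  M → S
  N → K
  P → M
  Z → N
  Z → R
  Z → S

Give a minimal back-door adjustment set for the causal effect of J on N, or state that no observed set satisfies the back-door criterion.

J→N: minimal back-door set ∅.

desc(J)\{J}={K,N}; candidates ⊆ {M,P,R,S,Z}.
∅: J⊥N given ∅ in G with J→· removed — back-door holds.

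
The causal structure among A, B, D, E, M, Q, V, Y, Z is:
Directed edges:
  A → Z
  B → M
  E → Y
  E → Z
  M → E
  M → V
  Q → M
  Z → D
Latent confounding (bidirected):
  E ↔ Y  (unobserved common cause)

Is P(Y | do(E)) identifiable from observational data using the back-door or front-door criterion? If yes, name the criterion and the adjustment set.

P(Y|do(E)): not identifiable (no BD/FD set).

desc(E)\{E}={D,Y,Z}; candidates ⊆ {A,B,M,Q,V}.
E↔Y: latent back-door arc(s) into E.
size 0: {}; under {} E still reaches {B,M,Q,V,Y} ∋ Y.
size 1: {A}, {B}, {M} …(+2); under {A} E still reaches {B,M,Q,V,Y} ∋ Y.
size 2: {A,B}, {A,M}, {A,Q} …(+7); under {A,B} E still reaches {M,Q,V,Y} ∋ Y.
E↔Y cannot be blocked by any observed set — no back-door set.
No mediator lies on a directed E→…→Y path.
Neither criterion identifies P(Y|do(E)) in this graph.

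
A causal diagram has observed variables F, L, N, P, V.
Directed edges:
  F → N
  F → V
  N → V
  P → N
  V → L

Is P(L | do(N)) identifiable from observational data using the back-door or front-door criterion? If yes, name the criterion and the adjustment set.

desc(N)\{N}={L,V}; candidates ⊆ {F,P}.
size 0: {}; under {} N still reaches {F,L,P,V} ∋ L.
{F}: N⊥L given {F} in G with N→· removed — back-door holds.
P(L|do(N)) = Σ_{F} P(L|N,F)·P(F).

P(L|do(N)): backdoor, adjust for {F}.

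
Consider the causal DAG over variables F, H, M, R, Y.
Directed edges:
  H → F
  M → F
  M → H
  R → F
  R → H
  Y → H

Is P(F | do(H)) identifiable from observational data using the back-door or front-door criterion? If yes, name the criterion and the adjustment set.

P(F|do(H)): backdoor, adjust for {M, R}.

desc(H)\{H}={F}; candidates ⊆ {M,R,Y}.
size 0: {}; under {} H still reaches {F,M,R,Y} ∋ F.
size 1: {M}, {R}, {Y}; under {M} H still reaches {F,R,Y} ∋ F.
{M,R}: H⊥F given {M,R} in G with H→· removed — back-door holds.
P(F|do(H)) = Σ_{M,R} P(F|H,M,R)·P(M,R).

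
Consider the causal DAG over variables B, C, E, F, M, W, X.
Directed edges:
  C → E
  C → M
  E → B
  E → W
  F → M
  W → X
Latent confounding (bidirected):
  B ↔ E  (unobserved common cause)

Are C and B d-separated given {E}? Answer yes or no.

Bayes-Ball from C | {E} reaches {B,M}.
B ∈ reach(C|{E}) ⇒ C ⊥̸ B | {E}.

No — C and B are d-connected given {E}.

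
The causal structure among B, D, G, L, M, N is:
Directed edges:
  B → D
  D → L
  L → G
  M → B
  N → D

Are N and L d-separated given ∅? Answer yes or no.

No — N and L are d-connected given ∅.

Bayes-Ball from N | ∅ reaches {D,G,L}.
L ∈ reach(N|∅) ⇒ N ⊥̸ L | ∅.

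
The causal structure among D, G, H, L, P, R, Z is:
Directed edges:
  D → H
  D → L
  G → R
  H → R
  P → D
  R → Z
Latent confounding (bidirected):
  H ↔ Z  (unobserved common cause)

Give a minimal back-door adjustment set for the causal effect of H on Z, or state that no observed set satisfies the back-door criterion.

H→Z: no observed back-door set.

desc(H)\{H}={R,Z}; candidates ⊆ {D,G,L,P}.
H↔Z: latent back-door arc(s) into H.
size 0: {}; under {} H still reaches {D,L,P,Z} ∋ Z.
size 1: {D}, {G}, {L} …(+1); under {D} H still reaches {Z} ∋ Z.
size 2: {D,G}, {D,L}, {D,P} …(+3); under {D,G} H still reaches {Z} ∋ Z.
H↔Z cannot be blocked by any observed set — no back-door set.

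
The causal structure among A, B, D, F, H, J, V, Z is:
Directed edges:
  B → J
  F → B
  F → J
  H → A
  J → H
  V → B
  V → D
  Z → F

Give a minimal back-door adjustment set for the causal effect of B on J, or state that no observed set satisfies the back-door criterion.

B→J: minimal back-door set {F}.

desc(B)\{B}={A,H,J}; candidates ⊆ {D,F,V,Z}.
size 0: {}; under {} B still reaches {A,D,F,H,J,V,Z} ∋ J.
{F}: B⊥J given {F} in G with B→· removed — back-door holds.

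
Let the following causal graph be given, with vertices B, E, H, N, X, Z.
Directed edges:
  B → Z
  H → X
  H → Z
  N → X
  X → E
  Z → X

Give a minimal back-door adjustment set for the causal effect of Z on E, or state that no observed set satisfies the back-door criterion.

Z→E: minimal back-door set {H}.

desc(Z)\{Z}={E,X}; candidates ⊆ {B,H,N}.
size 0: {}; under {} Z still reaches {B,E,H,X} ∋ E.
{H}: Z⊥E given {H} in G with Z→· removed — back-door holds.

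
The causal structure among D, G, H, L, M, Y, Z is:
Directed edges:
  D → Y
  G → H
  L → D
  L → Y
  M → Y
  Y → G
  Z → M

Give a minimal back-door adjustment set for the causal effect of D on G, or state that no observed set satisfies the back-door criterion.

desc(D)\{D}={G,H,Y}; candidates ⊆ {L,M,Z}.
size 0: {}; under {} D still reaches {G,H,L,Y} ∋ G.
{L}: D⊥G given {L} in G with D→· removed — back-door holds.

D→G: minimal back-door set {L}.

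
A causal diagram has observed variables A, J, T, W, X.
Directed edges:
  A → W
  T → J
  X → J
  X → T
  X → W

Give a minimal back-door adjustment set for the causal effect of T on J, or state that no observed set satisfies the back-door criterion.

T→J: minimal back-door set {X}.

desc(T)\{T}={J}; candidates ⊆ {A,W,X}.
size 0: {}; under {} T still reaches {J,W,X} ∋ J.
{X}: T⊥J given {X} in G with T→· removed — back-door holds.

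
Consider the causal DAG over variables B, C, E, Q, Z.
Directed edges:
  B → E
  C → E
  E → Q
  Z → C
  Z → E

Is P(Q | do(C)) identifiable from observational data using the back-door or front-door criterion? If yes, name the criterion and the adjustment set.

desc(C)\{C}={E,Q}; candidates ⊆ {B,Z}.
size 0: {}; under {} C still reaches {E,Q,Z} ∋ Q.
{Z}: C⊥Q given {Z} in G with C→· removed — back-door holds.
P(Q|do(C)) = Σ_{Z} P(Q|C,Z)·P(Z).

P(Q|do(C)): backdoor, adjust for {Z}.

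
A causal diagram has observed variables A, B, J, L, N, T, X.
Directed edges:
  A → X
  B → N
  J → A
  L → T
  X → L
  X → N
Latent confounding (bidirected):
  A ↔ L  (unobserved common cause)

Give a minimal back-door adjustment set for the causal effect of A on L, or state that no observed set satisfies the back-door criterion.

A→L: no observed back-door set.

desc(A)\{A}={L,N,T,X}; candidates ⊆ {B,J}.
A↔L: latent back-door arc(s) into A.
size 0: {}; under {} A still reaches {J,L,T} ∋ L.
size 1: {B}, {J}; under {B} A still reaches {J,L,T} ∋ L.
size 2: {B,J}; under {B,J} A still reaches {L,T} ∋ L.
A↔L cannot be blocked by any observed set — no back-door set.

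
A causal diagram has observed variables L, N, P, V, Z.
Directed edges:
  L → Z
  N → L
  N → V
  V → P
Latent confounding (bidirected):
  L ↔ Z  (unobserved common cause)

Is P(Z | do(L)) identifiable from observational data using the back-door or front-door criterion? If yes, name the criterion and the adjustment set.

desc(L)\{L}={Z}; candidates ⊆ {N,P,V}.
L↔Z: latent back-door arc(s) into L.
size 0: {}; under {} L still reaches {N,P,V,Z} ∋ Z.
size 1: {N}, {P}, {V}; under {N} L still reaches {Z} ∋ Z.
size 2: {N,P}, {N,V}, {P,V}; under {N,P} L still reaches {Z} ∋ Z.
L↔Z cannot be blocked by any observed set — no back-door set.
No mediator lies on a directed L→…→Z path.
Neither criterion identifies P(Z|do(L)) in this graph.

P(Z|do(L)): not identifiable (no BD/FD set).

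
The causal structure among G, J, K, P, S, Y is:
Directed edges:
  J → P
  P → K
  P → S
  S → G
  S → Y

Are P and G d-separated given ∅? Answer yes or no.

No — P and G are d-connected given ∅.

Bayes-Ball from P | ∅ reaches {G,J,K,S,Y}.
G ∈ reach(P|∅) ⇒ P ⊥̸ G | ∅.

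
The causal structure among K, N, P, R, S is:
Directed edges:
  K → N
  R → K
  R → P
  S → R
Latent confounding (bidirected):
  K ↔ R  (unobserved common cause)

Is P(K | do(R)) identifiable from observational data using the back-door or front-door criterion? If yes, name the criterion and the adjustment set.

desc(R)\{R}={K,N,P}; candidates ⊆ {S}.
R↔K: latent back-door arc(s) into R.
size 0: {}; under {} R still reaches {K,N,S} ∋ K.
size 1: {S}; under {S} R still reaches {K,N} ∋ K.
R↔K cannot be blocked by any observed set — no back-door set.
No mediator lies on a directed R→…→K path.
Neither criterion identifies P(K|do(R)) in this graph.

P(K|do(R)): not identifiable (no BD/FD set).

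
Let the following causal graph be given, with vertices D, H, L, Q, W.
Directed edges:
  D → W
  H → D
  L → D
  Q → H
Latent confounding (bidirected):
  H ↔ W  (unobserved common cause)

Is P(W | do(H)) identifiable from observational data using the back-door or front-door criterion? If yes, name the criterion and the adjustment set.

desc(H)\{H}={D,W}; candidates ⊆ {L,Q}.
H↔W: latent back-door arc(s) into H.
size 0: {}; under {} H still reaches {Q,W} ∋ W.
size 1: {L}, {Q}; under {L} H still reaches {Q,W} ∋ W.
size 2: {L,Q}; under {L,Q} H still reaches {W} ∋ W.
H↔W cannot be blocked by any observed set — no back-door set.
{D}: (i) intercepts every directed H→W path; (ii) no back-door H→{D}; (iii) {H} blocks every back-door {D}→W. Front-door holds.
P(W|do(H)) = Σ_{D} P(D|H) Σ_{H'} P(W|D,H')P(H').

P(W|do(H)): frontdoor, adjust for {D}.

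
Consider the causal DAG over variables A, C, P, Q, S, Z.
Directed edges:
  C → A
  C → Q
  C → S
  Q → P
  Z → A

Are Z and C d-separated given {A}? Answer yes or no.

Bayes-Ball from Z | {A} reaches {C,P,Q,S}.
C ∈ reach(Z|{A}) ⇒ Z ⊥̸ C | {A}.

No — Z and C are d-connected given {A}.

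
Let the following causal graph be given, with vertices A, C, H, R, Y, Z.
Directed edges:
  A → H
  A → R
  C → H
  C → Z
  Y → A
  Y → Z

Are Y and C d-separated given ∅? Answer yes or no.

Bayes-Ball from Y | ∅ reaches {A,H,R,Z}.
C ∉ reach(Y|∅) ⇒ Y ⊥ C | ∅.

Yes — Y ⊥ C | ∅.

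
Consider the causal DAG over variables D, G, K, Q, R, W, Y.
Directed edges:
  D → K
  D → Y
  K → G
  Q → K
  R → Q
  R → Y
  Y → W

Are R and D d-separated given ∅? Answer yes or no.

Yes — R ⊥ D | ∅.

Bayes-Ball from R | ∅ reaches {G,K,Q,W,Y}.
D ∉ reach(R|∅) ⇒ R ⊥ D | ∅.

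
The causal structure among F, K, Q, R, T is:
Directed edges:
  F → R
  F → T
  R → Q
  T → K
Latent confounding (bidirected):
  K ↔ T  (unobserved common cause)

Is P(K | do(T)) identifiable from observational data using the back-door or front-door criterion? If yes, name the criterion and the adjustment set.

P(K|do(T)): not identifiable (no BD/FD set).

desc(T)\{T}={K}; candidates ⊆ {F,Q,R}.
T↔K: latent back-door arc(s) into T.
size 0: {}; under {} T still reaches {F,K,Q,R} ∋ K.
size 1: {F}, {Q}, {R}; under {F} T still reaches {K} ∋ K.
size 2: {F,Q}, {F,R}, {Q,R}; under {F,Q} T still reaches {K} ∋ K.
T↔K cannot be blocked by any observed set — no back-door set.
No mediator lies on a directed T→…→K path.
Neither criterion identifies P(K|do(T)) in this graph.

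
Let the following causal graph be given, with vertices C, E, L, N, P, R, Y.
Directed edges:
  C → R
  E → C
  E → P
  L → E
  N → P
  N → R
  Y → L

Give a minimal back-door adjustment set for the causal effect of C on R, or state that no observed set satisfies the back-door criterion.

C→R: minimal back-door set ∅.

desc(C)\{C}={R}; candidates ⊆ {E,L,N,P,Y}.
∅: C⊥R given ∅ in G with C→· removed — back-door holds.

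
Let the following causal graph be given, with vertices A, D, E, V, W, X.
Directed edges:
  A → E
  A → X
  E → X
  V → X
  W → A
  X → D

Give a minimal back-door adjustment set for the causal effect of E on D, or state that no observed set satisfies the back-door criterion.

E→D: minimal back-door set {A}.

desc(E)\{E}={D,X}; candidates ⊆ {A,V,W}.
size 0: {}; under {} E still reaches {A,D,W,X} ∋ D.
{A}: E⊥D given {A} in G with E→· removed — back-door holds.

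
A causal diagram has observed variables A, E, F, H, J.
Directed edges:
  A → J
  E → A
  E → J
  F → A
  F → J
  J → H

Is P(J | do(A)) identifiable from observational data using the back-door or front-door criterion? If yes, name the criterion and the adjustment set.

P(J|do(A)): backdoor, adjust for {E, F}.

desc(A)\{A}={H,J}; candidates ⊆ {E,F}.
size 0: {}; under {} A still reaches {E,F,H,J} ∋ J.
size 1: {E}, {F}; under {E} A still reaches {F,H,J} ∋ J.
{E,F}: A⊥J given {E,F} in G with A→· removed — back-door holds.
P(J|do(A)) = Σ_{E,F} P(J|A,E,F)·P(E,F).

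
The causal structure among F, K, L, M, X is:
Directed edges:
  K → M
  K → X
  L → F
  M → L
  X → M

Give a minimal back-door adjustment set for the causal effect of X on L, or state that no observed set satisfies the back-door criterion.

X→L: minimal back-door set {K}.

desc(X)\{X}={F,L,M}; candidates ⊆ {K}.
size 0: {}; under {} X still reaches {F,K,L,M} ∋ L.
{K}: X⊥L given {K} in G with X→· removed — back-door holds.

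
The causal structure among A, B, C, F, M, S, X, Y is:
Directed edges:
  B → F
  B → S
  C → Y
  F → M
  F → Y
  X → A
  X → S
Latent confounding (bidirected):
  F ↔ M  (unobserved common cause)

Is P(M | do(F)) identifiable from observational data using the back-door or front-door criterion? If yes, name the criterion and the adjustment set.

P(M|do(F)): not identifiable (no BD/FD set).

desc(F)\{F}={M,Y}; candidates ⊆ {A,B,C,S,X}.
F↔M: latent back-door arc(s) into F.
size 0: {}; under {} F still reaches {B,M,S} ∋ M.
size 1: {A}, {B}, {C} …(+2); under {A} F still reaches {B,M,S} ∋ M.
size 2: {A,B}, {A,C}, {A,S} …(+7); under {A,B} F still reaches {M} ∋ M.
F↔M cannot be blocked by any observed set — no back-door set.
No mediator lies on a directed F→…→M path.
Neither criterion identifies P(M|do(F)) in this graph.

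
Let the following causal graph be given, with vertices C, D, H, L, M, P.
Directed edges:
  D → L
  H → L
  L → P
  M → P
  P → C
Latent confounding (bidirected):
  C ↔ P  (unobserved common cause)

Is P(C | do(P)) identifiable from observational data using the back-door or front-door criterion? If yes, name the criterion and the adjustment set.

desc(P)\{P}={C}; candidates ⊆ {D,H,L,M}.
P↔C: latent back-door arc(s) into P.
size 0: {}; under {} P still reaches {C,D,H,L,M} ∋ C.
size 1: {D}, {H}, {L} …(+1); under {D} P still reaches {C,H,L,M} ∋ C.
size 2: {D,H}, {D,L}, {D,M} …(+3); under {D,H} P still reaches {C,L,M} ∋ C.
P↔C cannot be blocked by any observed set — no back-door set.
No mediator lies on a directed P→…→C path.
Neither criterion identifies P(C|do(P)) in this graph.

P(C|do(P)): not identifiable (no BD/FD set).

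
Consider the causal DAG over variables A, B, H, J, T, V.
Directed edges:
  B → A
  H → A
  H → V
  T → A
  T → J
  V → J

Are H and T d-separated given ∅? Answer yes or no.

Bayes-Ball from H | ∅ reaches {A,J,V}.
T ∉ reach(H|∅) ⇒ H ⊥ T | ∅.

Yes — H ⊥ T | ∅.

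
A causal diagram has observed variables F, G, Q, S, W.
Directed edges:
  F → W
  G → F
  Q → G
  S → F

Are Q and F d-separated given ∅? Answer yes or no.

Bayes-Ball from Q | ∅ reaches {F,G,W}.
F ∈ reach(Q|∅) ⇒ Q ⊥̸ F | ∅.

No — Q and F are d-connected given ∅.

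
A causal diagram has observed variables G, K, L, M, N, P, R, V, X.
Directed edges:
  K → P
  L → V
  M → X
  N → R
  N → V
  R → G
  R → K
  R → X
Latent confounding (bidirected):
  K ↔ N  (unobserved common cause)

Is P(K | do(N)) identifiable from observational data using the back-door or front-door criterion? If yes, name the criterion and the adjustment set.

desc(N)\{N}={G,K,P,R,V,X}; candidates ⊆ {L,M}.
N↔K: latent back-door arc(s) into N.
size 0: {}; under {} N still reaches {K,P} ∋ K.
size 1: {L}, {M}; under {L} N still reaches {K,P} ∋ K.
size 2: {L,M}; under {L,M} N still reaches {K,P} ∋ K.
N↔K cannot be blocked by any observed set — no back-door set.
{R}: (i) intercepts every directed N→K path; (ii) no back-door N→{R}; (iii) {N} blocks every back-door {R}→K. Front-door holds.
P(K|do(N)) = Σ_{R} P(R|N) Σ_{N'} P(K|R,N')P(N').

P(K|do(N)): frontdoor, adjust for {R}.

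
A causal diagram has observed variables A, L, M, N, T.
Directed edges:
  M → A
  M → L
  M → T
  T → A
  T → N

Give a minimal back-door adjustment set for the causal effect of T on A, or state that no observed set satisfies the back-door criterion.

desc(T)\{T}={A,N}; candidates ⊆ {L,M}.
size 0: {}; under {} T still reaches {A,L,M} ∋ A.
{M}: T⊥A given {M} in G with T→· removed — back-door holds.

T→A: minimal back-door set {M}.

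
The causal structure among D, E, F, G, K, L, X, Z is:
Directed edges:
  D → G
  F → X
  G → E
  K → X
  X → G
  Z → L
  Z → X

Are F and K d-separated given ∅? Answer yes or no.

Bayes-Ball from F | ∅ reaches {E,G,X}.
K ∉ reach(F|∅) ⇒ F ⊥ K | ∅.

Yes — F ⊥ K | ∅.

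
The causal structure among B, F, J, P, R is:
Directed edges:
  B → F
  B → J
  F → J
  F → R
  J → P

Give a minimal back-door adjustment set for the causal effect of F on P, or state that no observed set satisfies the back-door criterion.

F→P: minimal back-door set {B}.

desc(F)\{F}={J,P,R}; candidates ⊆ {B}.
size 0: {}; under {} F still reaches {B,J,P} ∋ P.
{B}: F⊥P given {B} in G with F→· removed — back-door holds.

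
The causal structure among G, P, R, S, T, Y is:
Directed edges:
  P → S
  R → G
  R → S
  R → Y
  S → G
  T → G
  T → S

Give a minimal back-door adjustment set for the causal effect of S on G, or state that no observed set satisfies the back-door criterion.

desc(S)\{S}={G}; candidates ⊆ {P,R,T,Y}.
size 0: {}; under {} S still reaches {G,P,R,T,Y} ∋ G.
size 1: {P}, {R}, {T} …(+1); under {P} S still reaches {G,R,T,Y} ∋ G.
{R,T}: S⊥G given {R,T} in G with S→· removed — back-door holds.

S→G: minimal back-door set {R, T}.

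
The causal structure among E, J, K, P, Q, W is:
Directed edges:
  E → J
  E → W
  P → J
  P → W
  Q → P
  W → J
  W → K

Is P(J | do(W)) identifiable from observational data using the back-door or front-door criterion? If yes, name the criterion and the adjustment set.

desc(W)\{W}={J,K}; candidates ⊆ {E,P,Q}.
size 0: {}; under {} W still reaches {E,J,P,Q} ∋ J.
size 1: {E}, {P}, {Q}; under {E} W still reaches {J,P,Q} ∋ J.
{E,P}: W⊥J given {E,P} in G with W→· removed — back-door holds.
P(J|do(W)) = Σ_{E,P} P(J|W,E,P)·P(E,P).

P(J|do(W)): backdoor, adjust for {E, P}.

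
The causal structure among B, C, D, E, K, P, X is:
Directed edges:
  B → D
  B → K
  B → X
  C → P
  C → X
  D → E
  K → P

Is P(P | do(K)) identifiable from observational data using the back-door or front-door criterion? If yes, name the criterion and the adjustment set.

P(P|do(K)): backdoor, adjust for ∅.

desc(K)\{K}={P}; candidates ⊆ {B,C,D,E,X}.
∅: K⊥P given ∅ in G with K→· removed — back-door holds.
P(P|do(K)) = P(P|K) — no adjustment needed.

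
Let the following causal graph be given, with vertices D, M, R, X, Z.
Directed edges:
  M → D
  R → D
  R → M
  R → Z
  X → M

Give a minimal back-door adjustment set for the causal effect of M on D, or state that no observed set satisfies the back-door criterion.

desc(M)\{M}={D}; candidates ⊆ {R,X,Z}.
size 0: {}; under {} M still reaches {D,R,X,Z} ∋ D.
{R}: M⊥D given {R} in G with M→· removed — back-door holds.

M→D: minimal back-door set {R}.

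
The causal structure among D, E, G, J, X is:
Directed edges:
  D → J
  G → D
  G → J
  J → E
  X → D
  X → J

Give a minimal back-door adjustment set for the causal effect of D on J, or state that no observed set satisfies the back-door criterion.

desc(D)\{D}={E,J}; candidates ⊆ {G,X}.
size 0: {}; under {} D still reaches {E,G,J,X} ∋ J.
size 1: {G}, {X}; under {G} D still reaches {E,J,X} ∋ J.
{G,X}: D⊥J given {G,X} in G with D→· removed — back-door holds.

D→J: minimal back-door set {G, X}.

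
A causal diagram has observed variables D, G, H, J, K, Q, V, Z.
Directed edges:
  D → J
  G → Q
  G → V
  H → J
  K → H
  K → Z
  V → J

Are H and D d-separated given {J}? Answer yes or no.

Bayes-Ball from H | {J} reaches {D,G,K,Q,V,Z}.
D ∈ reach(H|{J}) ⇒ H ⊥̸ D | {J}.

No — H and D are d-connected given {J}.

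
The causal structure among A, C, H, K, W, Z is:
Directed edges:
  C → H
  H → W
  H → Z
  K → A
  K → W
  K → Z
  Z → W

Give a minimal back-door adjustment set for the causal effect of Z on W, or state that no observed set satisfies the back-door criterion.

Z→W: minimal back-door set {H, K}.

desc(Z)\{Z}={W}; candidates ⊆ {A,C,H,K}.
size 0: {}; under {} Z still reaches {A,C,H,K,W} ∋ W.
size 1: {A}, {C}, {H} …(+1); under {A} Z still reaches {C,H,K,W} ∋ W.
{H,K}: Z⊥W given {H,K} in G with Z→· removed — back-door holds.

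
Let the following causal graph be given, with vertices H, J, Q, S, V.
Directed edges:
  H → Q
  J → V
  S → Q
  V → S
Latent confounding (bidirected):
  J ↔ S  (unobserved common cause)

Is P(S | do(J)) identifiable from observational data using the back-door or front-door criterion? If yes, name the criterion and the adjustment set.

desc(J)\{J}={Q,S,V}; candidates ⊆ {H}.
J↔S: latent back-door arc(s) into J.
size 0: {}; under {} J still reaches {Q,S} ∋ S.
size 1: {H}; under {H} J still reaches {Q,S} ∋ S.
J↔S cannot be blocked by any observed set — no back-door set.
{V}: (i) intercepts every directed J→S path; (ii) no back-door J→{V}; (iii) {J} blocks every back-door {V}→S. Front-door holds.
P(S|do(J)) = Σ_{V} P(V|J) Σ_{J'} P(S|V,J')P(J').

P(S|do(J)): frontdoor, adjust for {V}.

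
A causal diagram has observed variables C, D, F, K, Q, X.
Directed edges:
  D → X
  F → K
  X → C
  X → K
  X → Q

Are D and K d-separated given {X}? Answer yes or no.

Yes — D ⊥ K | {X}.

Bayes-Ball from D | {X} reaches ∅.
K ∉ reach(D|{X}) ⇒ D ⊥ K | {X}.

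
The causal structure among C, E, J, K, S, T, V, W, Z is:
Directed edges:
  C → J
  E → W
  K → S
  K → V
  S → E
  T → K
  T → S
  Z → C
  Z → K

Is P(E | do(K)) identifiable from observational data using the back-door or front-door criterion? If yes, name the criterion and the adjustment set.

P(E|do(K)): backdoor, adjust for {T}.

desc(K)\{K}={E,S,V,W}; candidates ⊆ {C,J,T,Z}.
size 0: {}; under {} K still reaches {C,E,J,S,T,W,Z} ∋ E.
{T}: K⊥E given {T} in G with K→· removed — back-door holds.
P(E|do(K)) = Σ_{T} P(E|K,T)·P(T).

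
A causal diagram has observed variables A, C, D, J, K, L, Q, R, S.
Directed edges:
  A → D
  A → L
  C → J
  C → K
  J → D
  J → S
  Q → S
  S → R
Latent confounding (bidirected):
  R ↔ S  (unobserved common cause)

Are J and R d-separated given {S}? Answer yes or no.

Bayes-Ball from J | {S} reaches {C,D,K,Q,R}.
R ∈ reach(J|{S}) ⇒ J ⊥̸ R | {S}.

No — J and R are d-connected given {S}.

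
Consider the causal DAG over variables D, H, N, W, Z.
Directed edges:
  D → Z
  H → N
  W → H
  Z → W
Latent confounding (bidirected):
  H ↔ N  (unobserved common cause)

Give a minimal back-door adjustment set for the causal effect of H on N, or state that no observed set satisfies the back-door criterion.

desc(H)\{H}={N}; candidates ⊆ {D,W,Z}.
H↔N: latent back-door arc(s) into H.
size 0: {}; under {} H still reaches {D,N,W,Z} ∋ N.
size 1: {D}, {W}, {Z}; under {D} H still reaches {N,W,Z} ∋ N.
size 2: {D,W}, {D,Z}, {W,Z}; under {D,W} H still reaches {N} ∋ N.
H↔N cannot be blocked by any observed set — no back-door set.

H→N: no observed back-door set.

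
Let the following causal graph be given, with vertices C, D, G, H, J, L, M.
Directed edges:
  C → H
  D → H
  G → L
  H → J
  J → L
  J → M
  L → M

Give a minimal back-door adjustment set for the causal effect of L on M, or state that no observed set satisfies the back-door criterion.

L→M: minimal back-door set {J}.

desc(L)\{L}={M}; candidates ⊆ {C,D,G,H,J}.
size 0: {}; under {} L still reaches {C,D,G,H,J,M} ∋ M.
{J}: L⊥M given {J} in G with L→· removed — back-door holds.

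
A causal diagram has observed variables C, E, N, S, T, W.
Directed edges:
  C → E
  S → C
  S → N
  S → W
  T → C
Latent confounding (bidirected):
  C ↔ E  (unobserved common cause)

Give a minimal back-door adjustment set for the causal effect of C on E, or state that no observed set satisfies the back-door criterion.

desc(C)\{C}={E}; candidates ⊆ {N,S,T,W}.
C↔E: latent back-door arc(s) into C.
size 0: {}; under {} C still reaches {E,N,S,T,W} ∋ E.
size 1: {N}, {S}, {T} …(+1); under {N} C still reaches {E,S,T,W} ∋ E.
size 2: {N,S}, {N,T}, {N,W} …(+3); under {N,S} C still reaches {E,T} ∋ E.
C↔E cannot be blocked by any observed set — no back-door set.

C→E: no observed back-door set.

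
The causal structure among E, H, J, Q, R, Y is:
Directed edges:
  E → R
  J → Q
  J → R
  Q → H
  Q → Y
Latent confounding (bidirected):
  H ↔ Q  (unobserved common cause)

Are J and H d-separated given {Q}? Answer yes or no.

Bayes-Ball from J | {Q} reaches {H,R}.
H ∈ reach(J|{Q}) ⇒ J ⊥̸ H | {Q}.

No — J and H are d-connected given {Q}.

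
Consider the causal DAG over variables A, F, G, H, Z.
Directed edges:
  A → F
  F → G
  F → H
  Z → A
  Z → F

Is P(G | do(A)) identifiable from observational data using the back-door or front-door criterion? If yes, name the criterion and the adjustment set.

desc(A)\{A}={F,G,H}; candidates ⊆ {Z}.
size 0: {}; under {} A still reaches {F,G,H,Z} ∋ G.
{Z}: A⊥G given {Z} in G with A→· removed — back-door holds.
P(G|do(A)) = Σ_{Z} P(G|A,Z)·P(Z).

P(G|do(A)): backdoor, adjust for {Z}.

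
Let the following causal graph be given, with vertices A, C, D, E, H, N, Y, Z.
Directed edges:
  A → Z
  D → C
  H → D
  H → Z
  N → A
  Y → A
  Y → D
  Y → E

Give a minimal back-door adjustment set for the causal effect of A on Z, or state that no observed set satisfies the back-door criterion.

A→Z: minimal back-door set ∅.

desc(A)\{A}={Z}; candidates ⊆ {C,D,E,H,N,Y}.
∅: A⊥Z given ∅ in G with A→· removed — back-door holds.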